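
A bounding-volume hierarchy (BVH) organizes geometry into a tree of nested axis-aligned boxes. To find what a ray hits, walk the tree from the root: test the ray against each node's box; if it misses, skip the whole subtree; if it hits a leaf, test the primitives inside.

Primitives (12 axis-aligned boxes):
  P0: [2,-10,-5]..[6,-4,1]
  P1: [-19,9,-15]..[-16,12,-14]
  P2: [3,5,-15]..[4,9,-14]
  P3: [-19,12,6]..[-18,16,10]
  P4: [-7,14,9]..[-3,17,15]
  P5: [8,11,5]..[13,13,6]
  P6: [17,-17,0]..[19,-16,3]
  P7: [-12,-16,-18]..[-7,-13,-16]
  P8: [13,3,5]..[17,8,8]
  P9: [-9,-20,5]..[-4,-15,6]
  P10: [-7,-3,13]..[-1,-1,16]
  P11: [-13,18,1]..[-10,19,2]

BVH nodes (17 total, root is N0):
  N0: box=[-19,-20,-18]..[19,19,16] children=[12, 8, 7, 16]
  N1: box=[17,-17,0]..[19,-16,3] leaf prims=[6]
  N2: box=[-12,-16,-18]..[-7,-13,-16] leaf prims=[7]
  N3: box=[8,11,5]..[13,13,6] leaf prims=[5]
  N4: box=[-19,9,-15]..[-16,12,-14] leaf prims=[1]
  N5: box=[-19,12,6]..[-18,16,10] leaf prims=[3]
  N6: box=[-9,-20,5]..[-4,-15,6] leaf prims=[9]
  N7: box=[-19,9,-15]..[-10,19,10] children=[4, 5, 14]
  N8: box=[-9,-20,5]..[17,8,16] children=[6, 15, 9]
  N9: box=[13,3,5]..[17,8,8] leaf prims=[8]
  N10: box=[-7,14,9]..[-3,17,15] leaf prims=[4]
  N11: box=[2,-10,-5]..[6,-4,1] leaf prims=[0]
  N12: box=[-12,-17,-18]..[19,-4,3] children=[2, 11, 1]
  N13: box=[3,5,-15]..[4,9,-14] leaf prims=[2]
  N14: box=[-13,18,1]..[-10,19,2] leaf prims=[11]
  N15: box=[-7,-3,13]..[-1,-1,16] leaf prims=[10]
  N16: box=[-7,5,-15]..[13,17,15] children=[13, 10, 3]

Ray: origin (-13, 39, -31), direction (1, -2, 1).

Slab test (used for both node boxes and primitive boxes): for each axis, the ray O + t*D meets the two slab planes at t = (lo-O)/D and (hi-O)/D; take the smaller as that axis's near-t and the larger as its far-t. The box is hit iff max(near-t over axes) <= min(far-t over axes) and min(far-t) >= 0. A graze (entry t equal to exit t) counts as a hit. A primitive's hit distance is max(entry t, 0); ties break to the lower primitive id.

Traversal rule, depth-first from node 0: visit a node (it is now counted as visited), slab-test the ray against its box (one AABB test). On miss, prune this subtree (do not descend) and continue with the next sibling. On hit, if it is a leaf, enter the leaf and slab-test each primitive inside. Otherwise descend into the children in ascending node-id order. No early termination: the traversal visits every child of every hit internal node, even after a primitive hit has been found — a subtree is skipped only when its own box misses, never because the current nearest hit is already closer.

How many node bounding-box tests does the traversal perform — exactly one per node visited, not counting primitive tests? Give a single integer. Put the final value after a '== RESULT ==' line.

Traverse from the root:
N0 x:[-6,32] y:[10,59/2] z:[13,47] -> hit [13,59/2], descend [7, 8, 12, 16]
  N7 x:[-6,3] y:[10,15] z:[16,41] -> miss, prune
  N8 x:[4,30] y:[31/2,59/2] z:[36,47] -> miss, prune
  N12 x:[1,32] y:[43/2,28] z:[13,34] -> hit [43/2,28], descend [1, 2, 11]
    N1 x:[30,32] y:[55/2,28] z:[31,34] -> miss, prune
    N2 x:[1,6] y:[26,55/2] z:[13,15] -> miss, prune
    N11 x:[15,19] y:[43/2,49/2] z:[26,32] -> miss, prune
  N16 x:[6,26] y:[11,17] z:[16,46] -> hit [16,17], descend [3, 10, 13]
    N3 x:[21,26] y:[13,14] z:[36,37] -> miss, prune
    N10 x:[6,10] y:[11,25/2] z:[40,46] -> miss, prune
    N13 x:[16,17] y:[15,17] z:[16,17] -> hit [16,17] leaf, test {P2@t=16}

11 AABB tests over nodes [0, 7, 8, 12, 1, 2, 11, 16, 3, 10, 13]; 1 leaf entered; closest P2.

== RESULT ==
11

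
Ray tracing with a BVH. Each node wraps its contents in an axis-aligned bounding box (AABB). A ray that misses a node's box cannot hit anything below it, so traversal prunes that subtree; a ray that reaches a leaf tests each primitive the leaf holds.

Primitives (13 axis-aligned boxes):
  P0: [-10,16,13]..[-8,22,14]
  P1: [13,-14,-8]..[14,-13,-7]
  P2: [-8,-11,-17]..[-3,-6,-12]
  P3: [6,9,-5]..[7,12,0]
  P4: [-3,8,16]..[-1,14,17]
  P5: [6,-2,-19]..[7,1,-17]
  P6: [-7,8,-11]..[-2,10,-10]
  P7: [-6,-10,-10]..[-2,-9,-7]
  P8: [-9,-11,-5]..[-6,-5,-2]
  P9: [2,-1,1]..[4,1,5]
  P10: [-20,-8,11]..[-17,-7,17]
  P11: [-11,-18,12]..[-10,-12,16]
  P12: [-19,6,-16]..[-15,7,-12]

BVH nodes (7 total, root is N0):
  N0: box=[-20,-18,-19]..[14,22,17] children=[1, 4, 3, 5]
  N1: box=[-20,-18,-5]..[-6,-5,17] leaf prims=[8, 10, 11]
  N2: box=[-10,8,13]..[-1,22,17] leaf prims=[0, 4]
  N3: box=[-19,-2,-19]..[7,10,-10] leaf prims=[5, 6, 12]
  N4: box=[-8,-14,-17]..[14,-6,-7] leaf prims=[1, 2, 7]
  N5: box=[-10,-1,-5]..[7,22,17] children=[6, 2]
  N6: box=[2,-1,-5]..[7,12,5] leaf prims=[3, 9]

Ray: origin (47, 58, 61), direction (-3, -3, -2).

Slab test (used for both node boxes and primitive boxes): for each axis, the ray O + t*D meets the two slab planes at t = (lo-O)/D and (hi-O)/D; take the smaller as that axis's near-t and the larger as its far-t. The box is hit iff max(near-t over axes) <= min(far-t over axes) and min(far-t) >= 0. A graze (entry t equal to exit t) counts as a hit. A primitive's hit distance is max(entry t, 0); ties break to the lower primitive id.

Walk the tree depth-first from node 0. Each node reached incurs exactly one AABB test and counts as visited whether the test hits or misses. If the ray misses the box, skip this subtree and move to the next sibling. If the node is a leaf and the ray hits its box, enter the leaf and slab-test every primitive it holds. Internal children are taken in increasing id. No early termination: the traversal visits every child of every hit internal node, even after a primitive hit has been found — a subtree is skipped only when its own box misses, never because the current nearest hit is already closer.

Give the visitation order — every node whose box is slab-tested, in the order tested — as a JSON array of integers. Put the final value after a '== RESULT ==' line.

Walk:
N0 x:[11,67/3] y:[12,76/3] z:[22,40] -> hit [22,67/3], descend [1, 3, 4, 5]
  N1 x:[53/3,67/3] y:[21,76/3] z:[22,33] -> hit [22,67/3] leaf, test {P8(miss), P10@t=22, P11(miss)}
  N3 x:[40/3,22] y:[16,20] z:[71/2,40] -> miss, prune
  N4 x:[11,55/3] y:[64/3,24] z:[34,39] -> miss, prune
  N5 x:[40/3,19] y:[12,59/3] z:[22,33] -> miss, prune

Visited [0, 1, 3, 4, 5]. Tests: 5 box, 1 leaf. Nearest: P10.

== RESULT ==
[0, 1, 3, 4, 5]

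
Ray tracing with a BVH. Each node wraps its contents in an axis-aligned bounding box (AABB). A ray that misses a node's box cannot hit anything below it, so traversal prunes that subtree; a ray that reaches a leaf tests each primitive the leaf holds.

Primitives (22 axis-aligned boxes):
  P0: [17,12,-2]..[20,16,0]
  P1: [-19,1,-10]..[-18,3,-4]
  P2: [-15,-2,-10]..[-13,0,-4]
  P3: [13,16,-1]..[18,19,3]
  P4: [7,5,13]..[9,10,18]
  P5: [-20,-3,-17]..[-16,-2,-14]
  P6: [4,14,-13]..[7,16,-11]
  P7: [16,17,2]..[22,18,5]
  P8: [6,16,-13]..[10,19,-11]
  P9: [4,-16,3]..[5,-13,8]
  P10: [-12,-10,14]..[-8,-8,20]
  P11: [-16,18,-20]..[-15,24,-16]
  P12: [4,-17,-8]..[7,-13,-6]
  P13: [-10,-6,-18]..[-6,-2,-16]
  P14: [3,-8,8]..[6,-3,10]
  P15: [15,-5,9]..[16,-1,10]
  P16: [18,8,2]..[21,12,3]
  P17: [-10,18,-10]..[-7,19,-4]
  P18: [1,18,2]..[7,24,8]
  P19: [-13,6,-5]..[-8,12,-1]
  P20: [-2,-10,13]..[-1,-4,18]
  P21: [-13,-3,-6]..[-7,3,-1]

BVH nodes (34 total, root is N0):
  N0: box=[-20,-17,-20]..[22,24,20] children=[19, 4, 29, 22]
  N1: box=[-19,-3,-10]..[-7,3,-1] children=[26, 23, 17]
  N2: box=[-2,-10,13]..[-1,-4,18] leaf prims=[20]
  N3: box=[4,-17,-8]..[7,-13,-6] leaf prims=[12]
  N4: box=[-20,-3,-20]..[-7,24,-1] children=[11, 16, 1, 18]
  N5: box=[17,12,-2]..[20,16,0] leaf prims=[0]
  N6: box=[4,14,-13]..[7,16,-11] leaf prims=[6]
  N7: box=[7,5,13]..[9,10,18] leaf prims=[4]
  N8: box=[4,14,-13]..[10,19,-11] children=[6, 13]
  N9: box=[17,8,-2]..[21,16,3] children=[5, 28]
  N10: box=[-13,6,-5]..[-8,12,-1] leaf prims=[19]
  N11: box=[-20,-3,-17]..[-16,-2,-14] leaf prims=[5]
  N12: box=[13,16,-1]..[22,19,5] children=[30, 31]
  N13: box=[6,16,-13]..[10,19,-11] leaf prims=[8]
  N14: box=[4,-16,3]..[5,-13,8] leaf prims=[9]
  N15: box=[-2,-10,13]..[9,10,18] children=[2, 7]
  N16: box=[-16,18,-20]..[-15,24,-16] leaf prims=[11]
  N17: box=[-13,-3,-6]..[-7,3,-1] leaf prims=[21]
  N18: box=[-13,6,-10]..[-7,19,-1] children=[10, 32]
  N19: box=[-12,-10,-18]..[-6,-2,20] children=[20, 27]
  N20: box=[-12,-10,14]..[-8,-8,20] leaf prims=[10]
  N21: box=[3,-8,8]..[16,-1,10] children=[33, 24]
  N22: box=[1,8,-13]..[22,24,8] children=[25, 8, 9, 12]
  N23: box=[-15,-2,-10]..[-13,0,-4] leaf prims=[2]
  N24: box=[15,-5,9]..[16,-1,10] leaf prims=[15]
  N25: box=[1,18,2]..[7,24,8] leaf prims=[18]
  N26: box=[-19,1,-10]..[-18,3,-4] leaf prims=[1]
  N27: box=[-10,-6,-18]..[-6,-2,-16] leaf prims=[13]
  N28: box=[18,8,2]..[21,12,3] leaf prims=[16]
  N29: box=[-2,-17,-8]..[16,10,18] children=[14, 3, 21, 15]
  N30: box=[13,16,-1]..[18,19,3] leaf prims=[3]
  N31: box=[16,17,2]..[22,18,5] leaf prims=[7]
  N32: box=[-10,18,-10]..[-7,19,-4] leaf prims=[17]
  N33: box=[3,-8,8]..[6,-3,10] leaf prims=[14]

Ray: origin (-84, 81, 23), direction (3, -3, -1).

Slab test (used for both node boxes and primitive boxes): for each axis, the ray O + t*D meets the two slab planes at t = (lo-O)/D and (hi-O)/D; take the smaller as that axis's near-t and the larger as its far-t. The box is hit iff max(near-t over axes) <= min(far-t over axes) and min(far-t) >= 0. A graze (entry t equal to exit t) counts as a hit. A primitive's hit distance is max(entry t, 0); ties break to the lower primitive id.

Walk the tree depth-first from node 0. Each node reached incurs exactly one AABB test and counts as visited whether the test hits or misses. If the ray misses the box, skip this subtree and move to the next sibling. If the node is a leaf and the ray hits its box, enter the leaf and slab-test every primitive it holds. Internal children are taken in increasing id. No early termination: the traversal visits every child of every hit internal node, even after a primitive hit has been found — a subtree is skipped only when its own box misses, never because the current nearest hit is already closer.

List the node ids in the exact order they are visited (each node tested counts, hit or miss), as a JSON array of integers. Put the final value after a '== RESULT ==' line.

Walk:
N0 x:[64/3,106/3] y:[19,98/3] z:[3,43] -> hit [64/3,98/3], descend [4, 19, 22, 29]
  N4 x:[64/3,77/3] y:[19,28] z:[24,43] -> hit [24,77/3], descend [1, 11, 16, 18]
    N1 x:[65/3,77/3] y:[26,28] z:[24,33] -> miss, prune
    N11 x:[64/3,68/3] y:[83/3,28] z:[37,40] -> miss, prune
    N16 x:[68/3,23] y:[19,21] z:[39,43] -> miss, prune
    N18 x:[71/3,77/3] y:[62/3,25] z:[24,33] -> hit [24,25], descend [10, 32]
      N10 x:[71/3,76/3] y:[23,25] z:[24,28] -> hit [24,25] leaf, test {P19@t=24}
      N32 x:[74/3,77/3] y:[62/3,21] z:[27,33] -> miss, prune
  N19 x:[24,26] y:[83/3,91/3] z:[3,41] -> miss, prune
  N22 x:[85/3,106/3] y:[19,73/3] z:[15,36] -> miss, prune
  N29 x:[82/3,100/3] y:[71/3,98/3] z:[5,31] -> hit [82/3,31], descend [3, 14, 15, 21]
    N3 x:[88/3,91/3] y:[94/3,98/3] z:[29,31] -> miss, prune
    N14 x:[88/3,89/3] y:[94/3,97/3] z:[15,20] -> miss, prune
    N15 x:[82/3,31] y:[71/3,91/3] z:[5,10] -> miss, prune
    N21 x:[29,100/3] y:[82/3,89/3] z:[13,15] -> miss, prune

Summary -> nodes [0, 4, 1, 11, 16, 18, 10, 32, 19, 22, 29, 3, 14, 15, 21]; box-tests=15; leaf-entries=1; first=P19

== RESULT ==
[0, 4, 1, 11, 16, 18, 10, 32, 19, 22, 29, 3, 14, 15, 21]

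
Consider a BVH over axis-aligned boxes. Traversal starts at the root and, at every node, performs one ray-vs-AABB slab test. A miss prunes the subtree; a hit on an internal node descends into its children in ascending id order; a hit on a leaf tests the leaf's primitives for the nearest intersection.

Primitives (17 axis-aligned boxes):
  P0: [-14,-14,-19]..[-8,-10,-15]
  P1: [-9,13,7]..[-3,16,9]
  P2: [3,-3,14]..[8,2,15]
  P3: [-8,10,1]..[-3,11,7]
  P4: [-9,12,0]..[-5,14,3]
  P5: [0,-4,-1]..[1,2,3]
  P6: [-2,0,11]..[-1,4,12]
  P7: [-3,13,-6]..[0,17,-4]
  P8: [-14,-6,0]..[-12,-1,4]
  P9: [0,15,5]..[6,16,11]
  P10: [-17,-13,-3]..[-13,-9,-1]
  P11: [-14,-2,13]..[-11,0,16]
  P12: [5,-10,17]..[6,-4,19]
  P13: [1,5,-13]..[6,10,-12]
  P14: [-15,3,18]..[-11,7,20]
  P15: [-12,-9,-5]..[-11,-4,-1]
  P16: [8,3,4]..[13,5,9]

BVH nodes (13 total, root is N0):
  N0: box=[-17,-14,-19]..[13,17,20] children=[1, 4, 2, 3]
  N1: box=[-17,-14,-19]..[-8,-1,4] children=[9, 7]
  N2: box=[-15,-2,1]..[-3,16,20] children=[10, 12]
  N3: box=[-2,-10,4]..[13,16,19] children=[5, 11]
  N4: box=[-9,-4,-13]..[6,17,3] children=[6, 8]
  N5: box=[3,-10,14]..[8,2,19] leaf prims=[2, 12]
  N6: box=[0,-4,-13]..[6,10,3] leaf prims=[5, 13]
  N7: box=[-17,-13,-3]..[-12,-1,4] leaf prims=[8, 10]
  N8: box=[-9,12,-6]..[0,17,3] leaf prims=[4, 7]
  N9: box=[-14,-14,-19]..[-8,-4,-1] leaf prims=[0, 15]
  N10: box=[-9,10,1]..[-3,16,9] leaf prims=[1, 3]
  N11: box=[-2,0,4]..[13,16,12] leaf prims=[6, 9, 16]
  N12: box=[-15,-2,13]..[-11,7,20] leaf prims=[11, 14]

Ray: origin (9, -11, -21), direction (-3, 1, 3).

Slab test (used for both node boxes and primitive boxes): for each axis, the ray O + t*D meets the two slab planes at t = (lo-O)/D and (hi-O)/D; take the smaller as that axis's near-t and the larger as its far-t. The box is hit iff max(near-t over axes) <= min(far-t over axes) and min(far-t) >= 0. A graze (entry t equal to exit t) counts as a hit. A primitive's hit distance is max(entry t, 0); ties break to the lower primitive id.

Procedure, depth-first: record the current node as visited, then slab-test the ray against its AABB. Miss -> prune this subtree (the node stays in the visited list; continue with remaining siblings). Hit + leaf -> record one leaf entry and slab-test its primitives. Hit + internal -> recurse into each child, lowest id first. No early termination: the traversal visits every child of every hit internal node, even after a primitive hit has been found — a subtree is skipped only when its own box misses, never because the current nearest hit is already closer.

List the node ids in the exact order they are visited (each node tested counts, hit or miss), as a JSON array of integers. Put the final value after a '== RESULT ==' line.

Walk:
N0 x:[-4/3,26/3] y:[-3,28] z:[2/3,41/3] -> hit [2/3,26/3], descend [1, 2, 3, 4]
  N1 x:[17/3,26/3] y:[-3,10] z:[2/3,25/3] -> hit [17/3,25/3], descend [7, 9]
    N7 x:[7,26/3] y:[-2,10] z:[6,25/3] -> hit [7,25/3] leaf, test {P8@t=7, P10(miss)}
    N9 x:[17/3,23/3] y:[-3,7] z:[2/3,20/3] -> hit [17/3,20/3] leaf, test {P0(miss), P15@t=20/3}
  N2 x:[4,8] y:[9,27] z:[22/3,41/3] -> miss, prune
  N3 x:[-4/3,11/3] y:[1,27] z:[25/3,40/3] -> miss, prune
  N4 x:[1,6] y:[7,28] z:[8/3,8] -> miss, prune

Visited [0, 1, 7, 9, 2, 3, 4]. Tests: 7 box, 2 leaf. Nearest: P15.

== RESULT ==
[0, 1, 7, 9, 2, 3, 4]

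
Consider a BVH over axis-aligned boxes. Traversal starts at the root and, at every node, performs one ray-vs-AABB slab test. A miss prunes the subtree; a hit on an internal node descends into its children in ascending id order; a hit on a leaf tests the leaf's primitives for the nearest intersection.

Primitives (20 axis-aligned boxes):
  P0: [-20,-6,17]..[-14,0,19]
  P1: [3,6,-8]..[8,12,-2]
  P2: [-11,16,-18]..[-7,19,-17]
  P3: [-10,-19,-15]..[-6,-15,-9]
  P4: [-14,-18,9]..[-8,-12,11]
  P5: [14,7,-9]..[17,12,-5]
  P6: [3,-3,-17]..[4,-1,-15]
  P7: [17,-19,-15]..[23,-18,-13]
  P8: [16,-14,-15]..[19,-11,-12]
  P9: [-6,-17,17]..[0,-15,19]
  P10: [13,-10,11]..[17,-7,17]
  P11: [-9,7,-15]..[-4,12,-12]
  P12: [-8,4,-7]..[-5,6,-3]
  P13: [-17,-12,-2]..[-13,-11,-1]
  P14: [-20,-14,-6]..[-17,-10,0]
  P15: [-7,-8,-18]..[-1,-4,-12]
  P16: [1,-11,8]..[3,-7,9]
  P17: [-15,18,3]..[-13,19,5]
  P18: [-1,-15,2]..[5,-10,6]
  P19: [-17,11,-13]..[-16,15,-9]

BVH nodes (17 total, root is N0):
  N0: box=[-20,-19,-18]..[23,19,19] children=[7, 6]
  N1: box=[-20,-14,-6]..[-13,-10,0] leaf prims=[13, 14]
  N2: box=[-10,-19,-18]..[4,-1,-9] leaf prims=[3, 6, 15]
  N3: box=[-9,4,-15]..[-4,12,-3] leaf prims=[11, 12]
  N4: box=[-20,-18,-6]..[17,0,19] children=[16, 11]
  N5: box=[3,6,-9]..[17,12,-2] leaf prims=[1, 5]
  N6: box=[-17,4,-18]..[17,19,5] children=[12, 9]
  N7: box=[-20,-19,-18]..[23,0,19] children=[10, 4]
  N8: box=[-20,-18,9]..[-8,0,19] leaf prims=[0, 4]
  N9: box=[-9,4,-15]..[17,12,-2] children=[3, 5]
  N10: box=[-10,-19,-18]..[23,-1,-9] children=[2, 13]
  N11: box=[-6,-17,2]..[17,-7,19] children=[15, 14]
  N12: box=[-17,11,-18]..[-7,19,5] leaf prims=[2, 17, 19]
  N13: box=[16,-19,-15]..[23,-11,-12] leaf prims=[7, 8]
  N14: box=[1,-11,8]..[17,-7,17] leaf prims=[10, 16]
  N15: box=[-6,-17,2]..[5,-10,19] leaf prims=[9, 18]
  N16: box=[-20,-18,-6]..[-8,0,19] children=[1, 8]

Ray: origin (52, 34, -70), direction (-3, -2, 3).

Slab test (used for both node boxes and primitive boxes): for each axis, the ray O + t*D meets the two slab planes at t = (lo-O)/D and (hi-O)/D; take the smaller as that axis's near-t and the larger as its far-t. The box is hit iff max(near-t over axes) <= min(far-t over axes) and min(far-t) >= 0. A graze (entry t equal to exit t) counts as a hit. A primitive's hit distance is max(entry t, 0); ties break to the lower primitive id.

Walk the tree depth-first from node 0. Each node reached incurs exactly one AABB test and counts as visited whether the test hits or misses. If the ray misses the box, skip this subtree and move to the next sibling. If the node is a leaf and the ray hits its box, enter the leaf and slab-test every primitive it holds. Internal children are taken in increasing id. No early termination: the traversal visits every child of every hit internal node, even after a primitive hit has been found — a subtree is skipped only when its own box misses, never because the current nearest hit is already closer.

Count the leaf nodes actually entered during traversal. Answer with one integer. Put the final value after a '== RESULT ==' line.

Walk:
N0 x:[29/3,24] y:[15/2,53/2] z:[52/3,89/3] -> hit [52/3,24], descend [6, 7]
  N6 x:[35/3,23] y:[15/2,15] z:[52/3,25] -> miss, prune
  N7 x:[29/3,24] y:[17,53/2] z:[52/3,89/3] -> hit [52/3,24], descend [4, 10]
    N4 x:[35/3,24] y:[17,26] z:[64/3,89/3] -> hit [64/3,24], descend [11, 16]
      N11 x:[35/3,58/3] y:[41/2,51/2] z:[24,89/3] -> miss, prune
      N16 x:[20,24] y:[17,26] z:[64/3,89/3] -> hit [64/3,24], descend [1, 8]
        N1 x:[65/3,24] y:[22,24] z:[64/3,70/3] -> hit [22,70/3] leaf, test {P13@t=68/3, P14@t=23}
        N8 x:[20,24] y:[17,26] z:[79/3,89/3] -> miss, prune
    N10 x:[29/3,62/3] y:[35/2,53/2] z:[52/3,61/3] -> hit [35/2,61/3], descend [2, 13]
      N2 x:[16,62/3] y:[35/2,53/2] z:[52/3,61/3] -> hit [35/2,61/3] leaf, test {P3(miss), P6(miss), P15@t=19}
      N13 x:[29/3,12] y:[45/2,53/2] z:[55/3,58/3] -> miss, prune

Visited [0, 6, 7, 4, 11, 16, 1, 8, 10, 2, 13]. Tests: 11 box, 2 leaf. Nearest: P15.

== RESULT ==
2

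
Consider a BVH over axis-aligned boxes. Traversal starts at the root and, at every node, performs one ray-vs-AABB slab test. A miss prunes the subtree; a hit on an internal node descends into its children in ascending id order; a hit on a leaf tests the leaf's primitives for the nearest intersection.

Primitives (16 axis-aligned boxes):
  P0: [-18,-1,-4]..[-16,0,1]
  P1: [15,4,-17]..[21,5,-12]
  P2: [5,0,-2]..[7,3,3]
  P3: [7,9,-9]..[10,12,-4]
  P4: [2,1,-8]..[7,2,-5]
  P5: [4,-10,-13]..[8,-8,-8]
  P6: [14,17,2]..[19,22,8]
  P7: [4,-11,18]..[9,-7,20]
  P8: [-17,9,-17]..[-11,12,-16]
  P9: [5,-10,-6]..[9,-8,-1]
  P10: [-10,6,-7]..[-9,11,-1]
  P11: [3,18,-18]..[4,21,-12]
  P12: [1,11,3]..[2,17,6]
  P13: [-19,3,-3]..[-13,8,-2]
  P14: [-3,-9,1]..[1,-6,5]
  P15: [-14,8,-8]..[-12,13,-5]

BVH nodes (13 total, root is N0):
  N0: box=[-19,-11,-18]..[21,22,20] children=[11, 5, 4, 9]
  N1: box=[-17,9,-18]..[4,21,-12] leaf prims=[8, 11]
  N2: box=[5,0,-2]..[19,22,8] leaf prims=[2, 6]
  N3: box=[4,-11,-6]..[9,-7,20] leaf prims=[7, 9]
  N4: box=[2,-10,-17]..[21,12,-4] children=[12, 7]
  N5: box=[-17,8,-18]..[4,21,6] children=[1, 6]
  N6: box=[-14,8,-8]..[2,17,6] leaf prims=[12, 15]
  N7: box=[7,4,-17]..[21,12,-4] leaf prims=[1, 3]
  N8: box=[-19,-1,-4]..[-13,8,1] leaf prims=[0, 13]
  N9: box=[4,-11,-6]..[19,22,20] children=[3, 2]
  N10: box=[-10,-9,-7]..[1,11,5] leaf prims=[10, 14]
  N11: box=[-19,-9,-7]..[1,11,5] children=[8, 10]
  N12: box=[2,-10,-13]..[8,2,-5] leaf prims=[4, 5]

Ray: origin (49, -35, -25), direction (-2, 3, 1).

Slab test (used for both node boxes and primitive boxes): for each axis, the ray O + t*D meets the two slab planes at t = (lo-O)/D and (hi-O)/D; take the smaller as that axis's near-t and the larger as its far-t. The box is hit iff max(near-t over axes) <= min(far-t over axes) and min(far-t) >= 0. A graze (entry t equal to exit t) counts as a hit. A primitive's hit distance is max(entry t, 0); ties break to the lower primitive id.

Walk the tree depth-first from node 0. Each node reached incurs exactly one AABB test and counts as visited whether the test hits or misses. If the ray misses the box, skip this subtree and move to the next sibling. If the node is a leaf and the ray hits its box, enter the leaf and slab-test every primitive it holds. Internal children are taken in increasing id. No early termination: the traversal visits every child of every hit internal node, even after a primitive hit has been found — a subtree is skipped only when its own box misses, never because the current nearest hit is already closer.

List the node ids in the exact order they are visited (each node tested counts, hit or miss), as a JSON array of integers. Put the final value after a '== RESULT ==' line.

Walk:
N0 x:[14,34] y:[8,19] z:[7,45] -> hit [14,19], descend [4, 5, 9, 11]
  N4 x:[14,47/2] y:[25/3,47/3] z:[8,21] -> hit [14,47/3], descend [7, 12]
    N7 x:[14,21] y:[13,47/3] z:[8,21] -> hit [14,47/3] leaf, test {P1(miss), P3(miss)}
    N12 x:[41/2,47/2] y:[25/3,37/3] z:[12,20] -> miss, prune
  N5 x:[45/2,33] y:[43/3,56/3] z:[7,31] -> miss, prune
  N9 x:[15,45/2] y:[8,19] z:[19,45] -> hit [19,19], descend [2, 3]
    N2 x:[15,22] y:[35/3,19] z:[23,33] -> miss, prune
    N3 x:[20,45/2] y:[8,28/3] z:[19,45] -> miss, prune
  N11 x:[24,34] y:[26/3,46/3] z:[18,30] -> miss, prune

9 AABB tests over nodes [0, 4, 7, 12, 5, 9, 2, 3, 11]; 1 leaf entered; closest miss.

== RESULT ==
[0, 4, 7, 12, 5, 9, 2, 3, 11]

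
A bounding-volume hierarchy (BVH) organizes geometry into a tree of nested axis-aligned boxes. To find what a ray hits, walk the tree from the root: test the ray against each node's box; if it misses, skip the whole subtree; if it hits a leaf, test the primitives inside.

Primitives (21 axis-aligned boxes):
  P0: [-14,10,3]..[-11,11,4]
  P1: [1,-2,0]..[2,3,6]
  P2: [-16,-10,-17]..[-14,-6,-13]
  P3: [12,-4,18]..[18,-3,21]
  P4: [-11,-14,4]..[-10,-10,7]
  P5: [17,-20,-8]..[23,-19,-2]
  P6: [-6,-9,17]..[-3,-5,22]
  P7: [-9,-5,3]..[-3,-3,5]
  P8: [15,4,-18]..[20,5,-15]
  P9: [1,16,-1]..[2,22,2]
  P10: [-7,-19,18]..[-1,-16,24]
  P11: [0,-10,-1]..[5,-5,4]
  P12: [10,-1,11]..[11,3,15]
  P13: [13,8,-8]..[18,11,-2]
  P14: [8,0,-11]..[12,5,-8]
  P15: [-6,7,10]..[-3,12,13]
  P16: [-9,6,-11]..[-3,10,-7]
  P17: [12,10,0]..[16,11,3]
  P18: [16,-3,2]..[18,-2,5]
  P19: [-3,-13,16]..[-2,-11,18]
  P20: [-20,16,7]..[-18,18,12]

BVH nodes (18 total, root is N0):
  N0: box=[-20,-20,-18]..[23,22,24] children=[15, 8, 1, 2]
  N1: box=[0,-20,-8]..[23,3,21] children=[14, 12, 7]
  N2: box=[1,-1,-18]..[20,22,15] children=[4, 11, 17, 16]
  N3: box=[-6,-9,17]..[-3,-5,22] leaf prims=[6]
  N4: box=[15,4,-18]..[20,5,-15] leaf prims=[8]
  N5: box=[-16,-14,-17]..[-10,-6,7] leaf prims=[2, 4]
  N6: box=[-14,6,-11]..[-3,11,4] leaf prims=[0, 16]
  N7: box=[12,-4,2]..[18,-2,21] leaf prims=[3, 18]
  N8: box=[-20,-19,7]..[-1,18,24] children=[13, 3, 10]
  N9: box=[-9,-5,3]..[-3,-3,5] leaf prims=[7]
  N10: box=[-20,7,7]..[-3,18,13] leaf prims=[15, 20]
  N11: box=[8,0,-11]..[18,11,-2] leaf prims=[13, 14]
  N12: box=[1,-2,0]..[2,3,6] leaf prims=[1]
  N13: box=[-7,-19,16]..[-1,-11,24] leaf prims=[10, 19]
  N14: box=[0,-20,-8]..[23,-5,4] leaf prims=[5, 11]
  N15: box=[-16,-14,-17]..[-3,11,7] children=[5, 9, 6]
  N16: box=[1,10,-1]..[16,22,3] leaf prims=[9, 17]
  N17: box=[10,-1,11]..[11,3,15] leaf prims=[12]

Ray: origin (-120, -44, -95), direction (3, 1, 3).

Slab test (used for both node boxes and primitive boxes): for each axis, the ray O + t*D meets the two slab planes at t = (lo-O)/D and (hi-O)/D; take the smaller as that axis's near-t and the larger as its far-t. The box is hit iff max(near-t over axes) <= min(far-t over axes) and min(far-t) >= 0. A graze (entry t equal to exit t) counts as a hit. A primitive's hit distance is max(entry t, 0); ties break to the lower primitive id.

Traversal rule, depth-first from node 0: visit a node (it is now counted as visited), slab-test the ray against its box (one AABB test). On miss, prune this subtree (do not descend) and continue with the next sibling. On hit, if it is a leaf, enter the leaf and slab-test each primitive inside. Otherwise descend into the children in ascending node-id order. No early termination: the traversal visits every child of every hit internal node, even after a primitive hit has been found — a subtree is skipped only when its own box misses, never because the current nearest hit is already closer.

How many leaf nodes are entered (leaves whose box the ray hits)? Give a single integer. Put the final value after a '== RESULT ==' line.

Walk:
N0 x:[100/3,143/3] y:[24,66] z:[77/3,119/3] -> hit [100/3,119/3], descend [1, 2, 8, 15]
  N1 x:[40,143/3] y:[24,47] z:[29,116/3] -> miss, prune
  N2 x:[121/3,140/3] y:[43,66] z:[77/3,110/3] -> miss, prune
  N8 x:[100/3,119/3] y:[25,62] z:[34,119/3] -> hit [34,119/3], descend [3, 10, 13]
    N3 x:[38,39] y:[35,39] z:[112/3,39] -> hit [38,39] leaf, test {P6@t=38}
    N10 x:[100/3,39] y:[51,62] z:[34,36] -> miss, prune
    N13 x:[113/3,119/3] y:[25,33] z:[37,119/3] -> miss, prune
  N15 x:[104/3,39] y:[30,55] z:[26,34] -> miss, prune

8 AABB tests over nodes [0, 1, 2, 8, 3, 10, 13, 15]; 1 leaf entered; closest P6.

== RESULT ==
1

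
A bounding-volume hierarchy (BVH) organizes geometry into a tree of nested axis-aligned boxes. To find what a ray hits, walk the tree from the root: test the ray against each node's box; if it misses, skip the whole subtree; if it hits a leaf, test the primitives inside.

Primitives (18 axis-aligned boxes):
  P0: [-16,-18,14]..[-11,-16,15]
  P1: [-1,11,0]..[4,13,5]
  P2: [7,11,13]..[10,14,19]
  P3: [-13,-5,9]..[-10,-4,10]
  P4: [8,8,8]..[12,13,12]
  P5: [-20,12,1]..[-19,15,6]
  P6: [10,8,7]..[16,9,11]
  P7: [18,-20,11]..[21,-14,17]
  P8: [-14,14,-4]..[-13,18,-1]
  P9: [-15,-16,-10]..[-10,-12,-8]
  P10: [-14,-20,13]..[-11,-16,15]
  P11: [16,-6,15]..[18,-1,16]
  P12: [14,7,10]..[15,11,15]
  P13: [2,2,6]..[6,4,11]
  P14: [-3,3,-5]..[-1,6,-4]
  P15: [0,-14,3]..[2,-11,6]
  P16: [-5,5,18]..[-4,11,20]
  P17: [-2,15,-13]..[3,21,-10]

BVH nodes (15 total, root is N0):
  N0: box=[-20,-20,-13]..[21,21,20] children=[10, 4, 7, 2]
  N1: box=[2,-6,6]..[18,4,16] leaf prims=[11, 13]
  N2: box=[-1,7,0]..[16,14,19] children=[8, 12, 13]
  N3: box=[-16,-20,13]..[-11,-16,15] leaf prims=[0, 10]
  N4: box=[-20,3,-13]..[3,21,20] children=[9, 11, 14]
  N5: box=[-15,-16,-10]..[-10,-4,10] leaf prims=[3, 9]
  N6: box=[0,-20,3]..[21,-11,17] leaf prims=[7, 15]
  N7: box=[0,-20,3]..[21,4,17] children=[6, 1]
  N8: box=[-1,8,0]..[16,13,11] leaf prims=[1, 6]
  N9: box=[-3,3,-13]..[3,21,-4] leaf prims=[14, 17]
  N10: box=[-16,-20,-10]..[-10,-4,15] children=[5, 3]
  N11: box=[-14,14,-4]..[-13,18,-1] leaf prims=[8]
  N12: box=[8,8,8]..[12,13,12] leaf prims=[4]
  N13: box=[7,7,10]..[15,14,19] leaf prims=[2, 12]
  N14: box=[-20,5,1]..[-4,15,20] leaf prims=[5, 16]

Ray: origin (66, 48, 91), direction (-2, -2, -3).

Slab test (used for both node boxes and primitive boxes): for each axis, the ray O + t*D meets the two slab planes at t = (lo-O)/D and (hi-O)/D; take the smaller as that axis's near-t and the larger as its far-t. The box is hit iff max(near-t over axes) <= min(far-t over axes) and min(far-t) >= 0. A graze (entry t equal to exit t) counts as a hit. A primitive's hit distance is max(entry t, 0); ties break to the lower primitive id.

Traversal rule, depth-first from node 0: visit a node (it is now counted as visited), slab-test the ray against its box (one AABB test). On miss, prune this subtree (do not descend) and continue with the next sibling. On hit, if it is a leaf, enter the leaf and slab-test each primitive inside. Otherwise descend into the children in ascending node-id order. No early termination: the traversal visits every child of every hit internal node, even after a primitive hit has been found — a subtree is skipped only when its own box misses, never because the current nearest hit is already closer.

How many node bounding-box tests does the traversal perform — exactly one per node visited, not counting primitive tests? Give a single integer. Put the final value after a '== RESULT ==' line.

Walk:
N0 x:[45/2,43] y:[27/2,34] z:[71/3,104/3] -> hit [71/3,34], descend [2, 4, 7, 10]
  N2 x:[25,67/2] y:[17,41/2] z:[24,91/3] -> miss, prune
  N4 x:[63/2,43] y:[27/2,45/2] z:[71/3,104/3] -> miss, prune
  N7 x:[45/2,33] y:[22,34] z:[74/3,88/3] -> hit [74/3,88/3], descend [1, 6]
    N1 x:[24,32] y:[22,27] z:[25,85/3] -> hit [25,27] leaf, test {P11@t=25, P13(miss)}
    N6 x:[45/2,33] y:[59/2,34] z:[74/3,88/3] -> miss, prune
  N10 x:[38,41] y:[26,34] z:[76/3,101/3] -> miss, prune

7 AABB tests over nodes [0, 2, 4, 7, 1, 6, 10]; 1 leaf entered; closest P11.

== RESULT ==
7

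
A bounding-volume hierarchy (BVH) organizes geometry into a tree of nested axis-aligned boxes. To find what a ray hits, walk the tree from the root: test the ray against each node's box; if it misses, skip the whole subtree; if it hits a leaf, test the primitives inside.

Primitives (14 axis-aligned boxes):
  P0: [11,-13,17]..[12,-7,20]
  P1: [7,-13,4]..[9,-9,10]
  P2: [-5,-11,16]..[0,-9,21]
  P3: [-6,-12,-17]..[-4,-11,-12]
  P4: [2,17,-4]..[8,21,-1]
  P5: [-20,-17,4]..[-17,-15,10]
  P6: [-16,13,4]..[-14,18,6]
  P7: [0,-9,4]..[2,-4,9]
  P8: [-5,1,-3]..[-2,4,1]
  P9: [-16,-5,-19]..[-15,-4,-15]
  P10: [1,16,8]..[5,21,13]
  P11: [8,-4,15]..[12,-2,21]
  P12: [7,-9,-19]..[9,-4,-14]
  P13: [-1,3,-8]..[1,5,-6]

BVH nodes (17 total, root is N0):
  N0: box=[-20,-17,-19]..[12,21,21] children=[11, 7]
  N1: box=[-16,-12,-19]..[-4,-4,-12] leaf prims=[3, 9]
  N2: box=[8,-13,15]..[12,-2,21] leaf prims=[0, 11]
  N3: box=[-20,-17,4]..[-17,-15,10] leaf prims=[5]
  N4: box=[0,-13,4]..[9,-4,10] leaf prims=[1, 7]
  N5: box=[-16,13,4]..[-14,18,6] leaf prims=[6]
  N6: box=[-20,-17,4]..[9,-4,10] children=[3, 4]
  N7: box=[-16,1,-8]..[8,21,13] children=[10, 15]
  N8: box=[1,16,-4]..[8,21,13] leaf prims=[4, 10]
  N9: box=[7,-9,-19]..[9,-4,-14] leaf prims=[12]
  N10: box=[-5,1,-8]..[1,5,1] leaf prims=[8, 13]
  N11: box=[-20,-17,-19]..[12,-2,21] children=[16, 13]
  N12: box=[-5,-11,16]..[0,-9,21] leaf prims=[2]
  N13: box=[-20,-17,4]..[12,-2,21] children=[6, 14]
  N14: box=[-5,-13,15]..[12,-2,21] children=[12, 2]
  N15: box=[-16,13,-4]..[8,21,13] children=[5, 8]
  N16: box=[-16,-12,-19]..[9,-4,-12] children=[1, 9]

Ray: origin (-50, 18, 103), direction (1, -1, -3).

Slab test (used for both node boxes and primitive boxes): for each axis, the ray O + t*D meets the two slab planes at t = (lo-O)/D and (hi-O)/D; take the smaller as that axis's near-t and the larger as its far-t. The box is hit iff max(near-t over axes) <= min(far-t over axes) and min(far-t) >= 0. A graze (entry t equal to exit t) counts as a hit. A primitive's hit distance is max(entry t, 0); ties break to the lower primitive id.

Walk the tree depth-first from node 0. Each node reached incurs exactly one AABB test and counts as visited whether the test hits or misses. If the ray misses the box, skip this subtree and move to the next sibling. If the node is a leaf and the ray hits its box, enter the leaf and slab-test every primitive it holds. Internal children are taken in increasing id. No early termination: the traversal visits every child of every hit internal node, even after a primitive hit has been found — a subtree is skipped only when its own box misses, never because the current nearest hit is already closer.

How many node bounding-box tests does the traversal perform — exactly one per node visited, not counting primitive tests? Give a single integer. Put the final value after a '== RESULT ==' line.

Trace the traversal:
N0 x:[30,62] y:[-3,35] z:[82/3,122/3] -> hit [30,35], descend [7, 11]
  N7 x:[34,58] y:[-3,17] z:[30,37] -> miss, prune
  N11 x:[30,62] y:[20,35] z:[82/3,122/3] -> hit [30,35], descend [13, 16]
    N13 x:[30,62] y:[20,35] z:[82/3,33] -> hit [30,33], descend [6, 14]
      N6 x:[30,59] y:[22,35] z:[31,33] -> hit [31,33], descend [3, 4]
        N3 x:[30,33] y:[33,35] z:[31,33] -> hit [33,33] leaf, test {P5@t=33}
        N4 x:[50,59] y:[22,31] z:[31,33] -> miss, prune
      N14 x:[45,62] y:[20,31] z:[82/3,88/3] -> miss, prune
    N16 x:[34,59] y:[22,30] z:[115/3,122/3] -> miss, prune

Summary -> nodes [0, 7, 11, 13, 6, 3, 4, 14, 16]; box-tests=9; leaf-entries=1; first=P5

== RESULT ==
9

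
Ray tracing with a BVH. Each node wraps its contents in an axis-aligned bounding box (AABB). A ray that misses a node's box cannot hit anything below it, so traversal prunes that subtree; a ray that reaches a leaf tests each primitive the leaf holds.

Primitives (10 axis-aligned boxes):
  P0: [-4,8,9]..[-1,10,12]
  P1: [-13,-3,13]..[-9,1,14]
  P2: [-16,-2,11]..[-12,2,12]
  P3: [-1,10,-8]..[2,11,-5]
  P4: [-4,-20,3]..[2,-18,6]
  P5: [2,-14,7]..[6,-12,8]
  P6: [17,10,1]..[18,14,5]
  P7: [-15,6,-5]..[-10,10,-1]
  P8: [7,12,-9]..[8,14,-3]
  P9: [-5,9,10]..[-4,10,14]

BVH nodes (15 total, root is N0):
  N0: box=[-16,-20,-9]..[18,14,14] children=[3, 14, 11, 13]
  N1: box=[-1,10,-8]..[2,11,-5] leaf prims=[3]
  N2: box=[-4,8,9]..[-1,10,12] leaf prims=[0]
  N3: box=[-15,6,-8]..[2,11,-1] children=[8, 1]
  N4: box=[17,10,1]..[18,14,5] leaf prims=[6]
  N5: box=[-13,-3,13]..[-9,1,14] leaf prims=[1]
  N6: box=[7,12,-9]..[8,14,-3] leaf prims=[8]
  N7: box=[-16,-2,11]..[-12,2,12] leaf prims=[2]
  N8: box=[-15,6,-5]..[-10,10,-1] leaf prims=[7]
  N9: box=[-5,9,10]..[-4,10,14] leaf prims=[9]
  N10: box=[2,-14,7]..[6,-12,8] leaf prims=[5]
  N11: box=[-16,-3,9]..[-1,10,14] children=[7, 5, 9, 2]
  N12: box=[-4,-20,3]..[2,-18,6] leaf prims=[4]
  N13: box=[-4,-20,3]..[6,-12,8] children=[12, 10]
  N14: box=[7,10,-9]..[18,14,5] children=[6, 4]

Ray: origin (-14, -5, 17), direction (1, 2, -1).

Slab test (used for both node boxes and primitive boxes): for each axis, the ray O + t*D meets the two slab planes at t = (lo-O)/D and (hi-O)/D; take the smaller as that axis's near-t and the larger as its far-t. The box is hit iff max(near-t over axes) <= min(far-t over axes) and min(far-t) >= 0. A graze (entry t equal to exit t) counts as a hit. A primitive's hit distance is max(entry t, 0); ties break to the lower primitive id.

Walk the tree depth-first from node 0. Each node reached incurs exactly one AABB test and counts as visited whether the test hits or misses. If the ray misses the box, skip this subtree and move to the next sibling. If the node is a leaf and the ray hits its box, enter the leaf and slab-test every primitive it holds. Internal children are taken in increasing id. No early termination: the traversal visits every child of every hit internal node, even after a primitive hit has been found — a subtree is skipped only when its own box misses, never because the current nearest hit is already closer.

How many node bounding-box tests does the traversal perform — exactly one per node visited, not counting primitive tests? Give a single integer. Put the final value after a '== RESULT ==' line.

Trace the traversal:
N0 x:[-2,32] y:[-15/2,19/2] z:[3,26] -> hit [3,19/2], descend [3, 11, 13, 14]
  N3 x:[-1,16] y:[11/2,8] z:[18,25] -> miss, prune
  N11 x:[-2,13] y:[1,15/2] z:[3,8] -> hit [3,15/2], descend [2, 5, 7, 9]
    N2 x:[10,13] y:[13/2,15/2] z:[5,8] -> miss, prune
    N5 x:[1,5] y:[1,3] z:[3,4] -> hit [3,3] leaf, test {P1@t=3}
    N7 x:[-2,2] y:[3/2,7/2] z:[5,6] -> miss, prune
    N9 x:[9,10] y:[7,15/2] z:[3,7] -> miss, prune
  N13 x:[10,20] y:[-15/2,-7/2] z:[9,14] -> miss, prune
  N14 x:[21,32] y:[15/2,19/2] z:[12,26] -> miss, prune

9 AABB tests over nodes [0, 3, 11, 2, 5, 7, 9, 13, 14]; 1 leaf entered; closest P1.

== RESULT ==
9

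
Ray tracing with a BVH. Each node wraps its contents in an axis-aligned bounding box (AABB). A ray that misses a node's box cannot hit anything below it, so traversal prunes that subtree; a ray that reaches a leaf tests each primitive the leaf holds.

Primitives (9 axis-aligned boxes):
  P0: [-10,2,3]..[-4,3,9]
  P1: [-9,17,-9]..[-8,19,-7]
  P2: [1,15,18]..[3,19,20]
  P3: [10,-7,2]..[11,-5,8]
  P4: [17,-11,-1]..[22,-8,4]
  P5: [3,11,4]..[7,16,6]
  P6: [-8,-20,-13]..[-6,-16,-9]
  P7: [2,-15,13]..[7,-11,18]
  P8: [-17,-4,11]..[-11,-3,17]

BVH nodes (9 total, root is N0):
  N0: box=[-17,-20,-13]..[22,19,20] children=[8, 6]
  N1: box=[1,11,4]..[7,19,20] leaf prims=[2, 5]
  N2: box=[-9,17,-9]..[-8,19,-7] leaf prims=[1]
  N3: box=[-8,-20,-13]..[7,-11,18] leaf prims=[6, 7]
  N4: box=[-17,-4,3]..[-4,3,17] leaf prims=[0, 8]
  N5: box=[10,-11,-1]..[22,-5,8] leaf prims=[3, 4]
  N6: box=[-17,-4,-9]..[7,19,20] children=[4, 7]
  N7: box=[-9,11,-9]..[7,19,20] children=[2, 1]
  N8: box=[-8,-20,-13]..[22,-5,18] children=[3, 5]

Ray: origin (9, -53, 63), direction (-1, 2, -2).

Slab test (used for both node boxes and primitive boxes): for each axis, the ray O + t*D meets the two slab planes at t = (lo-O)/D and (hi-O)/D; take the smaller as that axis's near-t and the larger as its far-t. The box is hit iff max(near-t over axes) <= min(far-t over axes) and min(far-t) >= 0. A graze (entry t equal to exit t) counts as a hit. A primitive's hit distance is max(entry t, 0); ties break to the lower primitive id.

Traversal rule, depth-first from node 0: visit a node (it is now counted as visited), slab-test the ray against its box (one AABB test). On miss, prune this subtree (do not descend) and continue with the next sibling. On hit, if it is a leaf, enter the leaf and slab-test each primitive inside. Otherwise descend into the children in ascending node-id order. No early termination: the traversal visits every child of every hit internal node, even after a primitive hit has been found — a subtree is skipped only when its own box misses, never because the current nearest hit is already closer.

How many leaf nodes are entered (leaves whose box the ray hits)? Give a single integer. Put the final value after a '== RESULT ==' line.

Walk:
N0 x:[-13,26] y:[33/2,36] z:[43/2,38] -> hit [43/2,26], descend [6, 8]
  N6 x:[2,26] y:[49/2,36] z:[43/2,36] -> hit [49/2,26], descend [4, 7]
    N4 x:[13,26] y:[49/2,28] z:[23,30] -> hit [49/2,26] leaf, test {P0(miss), P8@t=49/2}
    N7 x:[2,18] y:[32,36] z:[43/2,36] -> miss, prune
  N8 x:[-13,17] y:[33/2,24] z:[45/2,38] -> miss, prune

Summary -> nodes [0, 6, 4, 7, 8]; box-tests=5; leaf-entries=1; first=P8

== RESULT ==
1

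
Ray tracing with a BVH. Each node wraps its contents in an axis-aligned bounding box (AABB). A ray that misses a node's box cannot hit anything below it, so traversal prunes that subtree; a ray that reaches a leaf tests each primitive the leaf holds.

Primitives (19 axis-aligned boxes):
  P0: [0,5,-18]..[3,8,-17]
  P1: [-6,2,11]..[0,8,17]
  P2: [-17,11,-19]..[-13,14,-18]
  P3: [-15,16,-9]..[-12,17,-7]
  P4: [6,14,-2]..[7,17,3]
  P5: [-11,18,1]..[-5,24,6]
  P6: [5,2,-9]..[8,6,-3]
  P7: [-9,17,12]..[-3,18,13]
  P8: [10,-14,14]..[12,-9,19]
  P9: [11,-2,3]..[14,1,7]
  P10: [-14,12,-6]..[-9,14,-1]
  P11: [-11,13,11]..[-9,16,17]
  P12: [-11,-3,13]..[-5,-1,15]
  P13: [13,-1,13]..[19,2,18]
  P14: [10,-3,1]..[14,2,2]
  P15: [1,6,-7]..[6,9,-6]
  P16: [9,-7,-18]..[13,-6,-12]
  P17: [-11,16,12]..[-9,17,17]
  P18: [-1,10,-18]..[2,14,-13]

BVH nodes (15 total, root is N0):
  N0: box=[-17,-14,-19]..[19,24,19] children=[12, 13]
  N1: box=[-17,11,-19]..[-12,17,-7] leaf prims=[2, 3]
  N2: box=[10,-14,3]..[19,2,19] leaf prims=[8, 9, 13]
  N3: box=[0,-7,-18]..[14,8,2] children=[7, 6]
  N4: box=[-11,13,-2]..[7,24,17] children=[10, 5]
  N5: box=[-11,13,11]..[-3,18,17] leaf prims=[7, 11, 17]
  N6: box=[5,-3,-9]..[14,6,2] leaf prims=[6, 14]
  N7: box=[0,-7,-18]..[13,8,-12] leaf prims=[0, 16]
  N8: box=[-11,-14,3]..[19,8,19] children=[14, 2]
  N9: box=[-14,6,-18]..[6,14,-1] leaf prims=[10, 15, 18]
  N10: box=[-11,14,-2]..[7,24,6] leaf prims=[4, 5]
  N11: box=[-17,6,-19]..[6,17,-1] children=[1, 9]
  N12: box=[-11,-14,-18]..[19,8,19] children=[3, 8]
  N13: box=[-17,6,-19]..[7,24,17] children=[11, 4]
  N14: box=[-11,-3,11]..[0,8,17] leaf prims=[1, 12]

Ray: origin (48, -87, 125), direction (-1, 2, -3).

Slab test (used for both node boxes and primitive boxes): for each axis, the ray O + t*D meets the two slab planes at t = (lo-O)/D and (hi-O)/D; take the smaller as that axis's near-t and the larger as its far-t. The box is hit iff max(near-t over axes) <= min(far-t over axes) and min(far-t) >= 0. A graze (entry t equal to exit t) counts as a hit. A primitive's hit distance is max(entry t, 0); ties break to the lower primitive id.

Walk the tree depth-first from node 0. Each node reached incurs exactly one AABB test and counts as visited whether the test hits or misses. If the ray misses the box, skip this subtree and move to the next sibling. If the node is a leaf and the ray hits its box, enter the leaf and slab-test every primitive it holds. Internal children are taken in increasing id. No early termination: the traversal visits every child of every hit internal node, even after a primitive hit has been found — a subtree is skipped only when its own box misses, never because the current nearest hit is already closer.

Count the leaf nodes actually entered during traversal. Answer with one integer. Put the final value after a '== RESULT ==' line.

Traverse from the root:
N0 x:[29,65] y:[73/2,111/2] z:[106/3,48] -> hit [73/2,48], descend [12, 13]
  N12 x:[29,59] y:[73/2,95/2] z:[106/3,143/3] -> hit [73/2,95/2], descend [3, 8]
    N3 x:[34,48] y:[40,95/2] z:[41,143/3] -> hit [41,95/2], descend [6, 7]
      N6 x:[34,43] y:[42,93/2] z:[41,134/3] -> hit [42,43] leaf, test {P6(miss), P14(miss)}
      N7 x:[35,48] y:[40,95/2] z:[137/3,143/3] -> hit [137/3,95/2] leaf, test {P0@t=142/3, P16(miss)}
    N8 x:[29,59] y:[73/2,95/2] z:[106/3,122/3] -> hit [73/2,122/3], descend [2, 14]
      N2 x:[29,38] y:[73/2,89/2] z:[106/3,122/3] -> hit [73/2,38] leaf, test {P8@t=73/2, P9(miss), P13(miss)}
      N14 x:[48,59] y:[42,95/2] z:[36,38] -> miss, prune
  N13 x:[41,65] y:[93/2,111/2] z:[36,48] -> hit [93/2,48], descend [4, 11]
    N4 x:[41,59] y:[50,111/2] z:[36,127/3] -> miss, prune
    N11 x:[42,65] y:[93/2,52] z:[42,48] -> hit [93/2,48], descend [1, 9]
      N1 x:[60,65] y:[49,52] z:[44,48] -> miss, prune
      N9 x:[42,62] y:[93/2,101/2] z:[42,143/3] -> hit [93/2,143/3] leaf, test {P10(miss), P15(miss), P18(miss)}

Summary -> nodes [0, 12, 3, 6, 7, 8, 2, 14, 13, 4, 11, 1, 9]; box-tests=13; leaf-entries=4; first=P8

== RESULT ==
4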